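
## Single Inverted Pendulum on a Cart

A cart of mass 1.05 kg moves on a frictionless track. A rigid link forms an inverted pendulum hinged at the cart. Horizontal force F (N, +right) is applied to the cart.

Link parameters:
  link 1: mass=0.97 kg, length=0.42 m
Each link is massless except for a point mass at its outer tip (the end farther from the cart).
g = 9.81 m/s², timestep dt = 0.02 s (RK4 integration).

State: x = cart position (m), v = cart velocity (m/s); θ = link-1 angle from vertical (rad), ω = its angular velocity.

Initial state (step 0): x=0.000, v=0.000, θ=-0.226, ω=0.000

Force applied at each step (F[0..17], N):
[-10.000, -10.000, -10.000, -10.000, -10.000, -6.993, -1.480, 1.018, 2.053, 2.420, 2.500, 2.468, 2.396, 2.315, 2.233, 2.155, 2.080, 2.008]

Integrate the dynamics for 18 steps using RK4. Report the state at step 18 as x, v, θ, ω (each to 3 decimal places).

Answer: x=-0.203, v=-0.390, θ=0.045, ω=0.226

Derivation:
apply F[0]=-10.000 → step 1: x=-0.001, v=-0.144, θ=-0.224, ω=0.231
apply F[1]=-10.000 → step 2: x=-0.006, v=-0.290, θ=-0.217, ω=0.467
apply F[2]=-10.000 → step 3: x=-0.013, v=-0.438, θ=-0.205, ω=0.713
apply F[3]=-10.000 → step 4: x=-0.023, v=-0.589, θ=-0.188, ω=0.975
apply F[4]=-10.000 → step 5: x=-0.037, v=-0.745, θ=-0.166, ω=1.259
apply F[5]=-6.993 → step 6: x=-0.053, v=-0.851, θ=-0.139, ω=1.437
apply F[6]=-1.480 → step 7: x=-0.070, v=-0.859, θ=-0.111, ω=1.397
apply F[7]=+1.018 → step 8: x=-0.087, v=-0.824, θ=-0.084, ω=1.268
apply F[8]=+2.053 → step 9: x=-0.102, v=-0.773, θ=-0.060, ω=1.113
apply F[9]=+2.420 → step 10: x=-0.117, v=-0.718, θ=-0.040, ω=0.960
apply F[10]=+2.500 → step 11: x=-0.131, v=-0.665, θ=-0.022, ω=0.820
apply F[11]=+2.468 → step 12: x=-0.144, v=-0.616, θ=-0.007, ω=0.696
apply F[12]=+2.396 → step 13: x=-0.156, v=-0.570, θ=0.006, ω=0.587
apply F[13]=+2.315 → step 14: x=-0.167, v=-0.528, θ=0.017, ω=0.493
apply F[14]=+2.233 → step 15: x=-0.177, v=-0.490, θ=0.026, ω=0.411
apply F[15]=+2.155 → step 16: x=-0.186, v=-0.454, θ=0.034, ω=0.340
apply F[16]=+2.080 → step 17: x=-0.195, v=-0.421, θ=0.040, ω=0.279
apply F[17]=+2.008 → step 18: x=-0.203, v=-0.390, θ=0.045, ω=0.226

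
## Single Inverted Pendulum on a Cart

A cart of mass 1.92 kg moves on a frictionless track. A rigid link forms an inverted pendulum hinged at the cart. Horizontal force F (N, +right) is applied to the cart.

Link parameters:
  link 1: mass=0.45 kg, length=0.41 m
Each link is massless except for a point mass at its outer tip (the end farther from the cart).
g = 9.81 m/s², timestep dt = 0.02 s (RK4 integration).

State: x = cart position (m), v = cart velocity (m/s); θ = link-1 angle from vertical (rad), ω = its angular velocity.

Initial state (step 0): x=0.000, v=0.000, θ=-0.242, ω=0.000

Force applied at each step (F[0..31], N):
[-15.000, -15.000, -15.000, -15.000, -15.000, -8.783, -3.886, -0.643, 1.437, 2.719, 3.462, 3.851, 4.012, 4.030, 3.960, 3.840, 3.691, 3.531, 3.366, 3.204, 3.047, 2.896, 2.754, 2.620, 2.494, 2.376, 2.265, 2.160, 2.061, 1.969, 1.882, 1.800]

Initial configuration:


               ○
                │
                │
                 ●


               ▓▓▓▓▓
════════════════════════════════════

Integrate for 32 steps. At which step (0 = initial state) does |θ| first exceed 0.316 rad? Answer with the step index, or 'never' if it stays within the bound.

Answer: never

Derivation:
apply F[0]=-15.000 → step 1: x=-0.001, v=-0.144, θ=-0.240, ω=0.226
apply F[1]=-15.000 → step 2: x=-0.006, v=-0.288, θ=-0.233, ω=0.455
apply F[2]=-15.000 → step 3: x=-0.013, v=-0.432, θ=-0.221, ω=0.691
apply F[3]=-15.000 → step 4: x=-0.023, v=-0.578, θ=-0.205, ω=0.936
apply F[4]=-15.000 → step 5: x=-0.036, v=-0.724, θ=-0.184, ω=1.194
apply F[5]=-8.783 → step 6: x=-0.051, v=-0.808, θ=-0.159, ω=1.313
apply F[6]=-3.886 → step 7: x=-0.068, v=-0.842, θ=-0.133, ω=1.326
apply F[7]=-0.643 → step 8: x=-0.085, v=-0.844, θ=-0.107, ω=1.273
apply F[8]=+1.437 → step 9: x=-0.101, v=-0.825, θ=-0.082, ω=1.182
apply F[9]=+2.719 → step 10: x=-0.118, v=-0.793, θ=-0.060, ω=1.072
apply F[10]=+3.462 → step 11: x=-0.133, v=-0.755, θ=-0.039, ω=0.955
apply F[11]=+3.851 → step 12: x=-0.148, v=-0.714, θ=-0.021, ω=0.840
apply F[12]=+4.012 → step 13: x=-0.162, v=-0.671, θ=-0.006, ω=0.730
apply F[13]=+4.030 → step 14: x=-0.175, v=-0.630, θ=0.008, ω=0.629
apply F[14]=+3.960 → step 15: x=-0.187, v=-0.589, θ=0.020, ω=0.536
apply F[15]=+3.840 → step 16: x=-0.198, v=-0.550, θ=0.029, ω=0.453
apply F[16]=+3.691 → step 17: x=-0.209, v=-0.513, θ=0.038, ω=0.379
apply F[17]=+3.531 → step 18: x=-0.219, v=-0.478, θ=0.045, ω=0.314
apply F[18]=+3.366 → step 19: x=-0.228, v=-0.445, θ=0.050, ω=0.257
apply F[19]=+3.204 → step 20: x=-0.237, v=-0.414, θ=0.055, ω=0.207
apply F[20]=+3.047 → step 21: x=-0.245, v=-0.385, θ=0.059, ω=0.163
apply F[21]=+2.896 → step 22: x=-0.252, v=-0.358, θ=0.062, ω=0.125
apply F[22]=+2.754 → step 23: x=-0.259, v=-0.332, θ=0.064, ω=0.092
apply F[23]=+2.620 → step 24: x=-0.265, v=-0.308, θ=0.065, ω=0.064
apply F[24]=+2.494 → step 25: x=-0.271, v=-0.285, θ=0.066, ω=0.040
apply F[25]=+2.376 → step 26: x=-0.277, v=-0.263, θ=0.067, ω=0.019
apply F[26]=+2.265 → step 27: x=-0.282, v=-0.243, θ=0.067, ω=0.001
apply F[27]=+2.160 → step 28: x=-0.286, v=-0.223, θ=0.067, ω=-0.014
apply F[28]=+2.061 → step 29: x=-0.291, v=-0.205, θ=0.067, ω=-0.027
apply F[29]=+1.969 → step 30: x=-0.295, v=-0.188, θ=0.066, ω=-0.038
apply F[30]=+1.882 → step 31: x=-0.298, v=-0.171, θ=0.065, ω=-0.047
apply F[31]=+1.800 → step 32: x=-0.302, v=-0.155, θ=0.064, ω=-0.054
max |θ| = 0.242 ≤ 0.316 over all 33 states.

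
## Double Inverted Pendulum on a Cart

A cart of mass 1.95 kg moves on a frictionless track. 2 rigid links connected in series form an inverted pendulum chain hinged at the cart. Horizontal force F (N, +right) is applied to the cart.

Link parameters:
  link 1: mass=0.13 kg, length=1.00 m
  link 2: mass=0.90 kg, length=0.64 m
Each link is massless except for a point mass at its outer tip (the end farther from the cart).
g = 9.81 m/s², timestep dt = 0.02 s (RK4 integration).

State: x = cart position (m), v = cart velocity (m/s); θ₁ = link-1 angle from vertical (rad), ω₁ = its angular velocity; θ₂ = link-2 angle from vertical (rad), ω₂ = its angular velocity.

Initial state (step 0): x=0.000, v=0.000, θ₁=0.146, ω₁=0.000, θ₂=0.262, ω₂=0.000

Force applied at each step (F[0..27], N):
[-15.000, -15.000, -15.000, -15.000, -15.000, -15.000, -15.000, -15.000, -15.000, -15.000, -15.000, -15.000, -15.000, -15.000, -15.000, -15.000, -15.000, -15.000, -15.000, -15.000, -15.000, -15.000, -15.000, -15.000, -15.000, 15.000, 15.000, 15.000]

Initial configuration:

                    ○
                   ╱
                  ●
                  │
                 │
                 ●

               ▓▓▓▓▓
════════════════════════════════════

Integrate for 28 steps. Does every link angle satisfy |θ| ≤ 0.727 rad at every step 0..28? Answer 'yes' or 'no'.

Answer: no

Derivation:
apply F[0]=-15.000 → step 1: x=-0.002, v=-0.166, θ₁=0.147, ω₁=0.069, θ₂=0.264, ω₂=0.223
apply F[1]=-15.000 → step 2: x=-0.007, v=-0.332, θ₁=0.149, ω₁=0.136, θ₂=0.271, ω₂=0.450
apply F[2]=-15.000 → step 3: x=-0.015, v=-0.497, θ₁=0.152, ω₁=0.201, θ₂=0.282, ω₂=0.681
apply F[3]=-15.000 → step 4: x=-0.027, v=-0.663, θ₁=0.157, ω₁=0.264, θ₂=0.298, ω₂=0.919
apply F[4]=-15.000 → step 5: x=-0.041, v=-0.828, θ₁=0.163, ω₁=0.325, θ₂=0.319, ω₂=1.163
apply F[5]=-15.000 → step 6: x=-0.060, v=-0.992, θ₁=0.170, ω₁=0.385, θ₂=0.345, ω₂=1.412
apply F[6]=-15.000 → step 7: x=-0.081, v=-1.156, θ₁=0.178, ω₁=0.448, θ₂=0.376, ω₂=1.663
apply F[7]=-15.000 → step 8: x=-0.106, v=-1.319, θ₁=0.188, ω₁=0.517, θ₂=0.411, ω₂=1.908
apply F[8]=-15.000 → step 9: x=-0.134, v=-1.481, θ₁=0.199, ω₁=0.598, θ₂=0.452, ω₂=2.141
apply F[9]=-15.000 → step 10: x=-0.165, v=-1.642, θ₁=0.212, ω₁=0.696, θ₂=0.497, ω₂=2.354
apply F[10]=-15.000 → step 11: x=-0.200, v=-1.801, θ₁=0.227, ω₁=0.815, θ₂=0.546, ω₂=2.539
apply F[11]=-15.000 → step 12: x=-0.237, v=-1.960, θ₁=0.244, ω₁=0.959, θ₂=0.598, ω₂=2.692
apply F[12]=-15.000 → step 13: x=-0.278, v=-2.117, θ₁=0.265, ω₁=1.131, θ₂=0.653, ω₂=2.808
apply F[13]=-15.000 → step 14: x=-0.322, v=-2.273, θ₁=0.290, ω₁=1.332, θ₂=0.710, ω₂=2.884
apply F[14]=-15.000 → step 15: x=-0.369, v=-2.428, θ₁=0.319, ω₁=1.562, θ₂=0.768, ω₂=2.916
apply F[15]=-15.000 → step 16: x=-0.419, v=-2.581, θ₁=0.353, ω₁=1.822, θ₂=0.826, ω₂=2.899
apply F[16]=-15.000 → step 17: x=-0.472, v=-2.733, θ₁=0.392, ω₁=2.112, θ₂=0.884, ω₂=2.827
apply F[17]=-15.000 → step 18: x=-0.528, v=-2.882, θ₁=0.437, ω₁=2.435, θ₂=0.939, ω₂=2.693
apply F[18]=-15.000 → step 19: x=-0.587, v=-3.027, θ₁=0.490, ω₁=2.792, θ₂=0.991, ω₂=2.482
apply F[19]=-15.000 → step 20: x=-0.649, v=-3.168, θ₁=0.549, ω₁=3.189, θ₂=1.038, ω₂=2.180
apply F[20]=-15.000 → step 21: x=-0.714, v=-3.300, θ₁=0.617, ω₁=3.635, θ₂=1.077, ω₂=1.762
apply F[21]=-15.000 → step 22: x=-0.781, v=-3.419, θ₁=0.695, ω₁=4.147, θ₂=1.107, ω₂=1.197
apply F[22]=-15.000 → step 23: x=-0.851, v=-3.514, θ₁=0.784, ω₁=4.743, θ₂=1.124, ω₂=0.444
apply F[23]=-15.000 → step 24: x=-0.921, v=-3.562, θ₁=0.885, ω₁=5.428, θ₂=1.124, ω₂=-0.502
apply F[24]=-15.000 → step 25: x=-0.992, v=-3.526, θ₁=1.001, ω₁=6.073, θ₂=1.104, ω₂=-1.419
apply F[25]=+15.000 → step 26: x=-1.060, v=-3.193, θ₁=1.124, ω₁=6.152, θ₂=1.073, ω₂=-1.544
apply F[26]=+15.000 → step 27: x=-1.120, v=-2.872, θ₁=1.245, ω₁=5.925, θ₂=1.047, ω₂=-1.028
apply F[27]=+15.000 → step 28: x=-1.175, v=-2.595, θ₁=1.360, ω₁=5.625, θ₂=1.034, ω₂=-0.261
Max |angle| over trajectory = 1.360 rad; bound = 0.727 → exceeded.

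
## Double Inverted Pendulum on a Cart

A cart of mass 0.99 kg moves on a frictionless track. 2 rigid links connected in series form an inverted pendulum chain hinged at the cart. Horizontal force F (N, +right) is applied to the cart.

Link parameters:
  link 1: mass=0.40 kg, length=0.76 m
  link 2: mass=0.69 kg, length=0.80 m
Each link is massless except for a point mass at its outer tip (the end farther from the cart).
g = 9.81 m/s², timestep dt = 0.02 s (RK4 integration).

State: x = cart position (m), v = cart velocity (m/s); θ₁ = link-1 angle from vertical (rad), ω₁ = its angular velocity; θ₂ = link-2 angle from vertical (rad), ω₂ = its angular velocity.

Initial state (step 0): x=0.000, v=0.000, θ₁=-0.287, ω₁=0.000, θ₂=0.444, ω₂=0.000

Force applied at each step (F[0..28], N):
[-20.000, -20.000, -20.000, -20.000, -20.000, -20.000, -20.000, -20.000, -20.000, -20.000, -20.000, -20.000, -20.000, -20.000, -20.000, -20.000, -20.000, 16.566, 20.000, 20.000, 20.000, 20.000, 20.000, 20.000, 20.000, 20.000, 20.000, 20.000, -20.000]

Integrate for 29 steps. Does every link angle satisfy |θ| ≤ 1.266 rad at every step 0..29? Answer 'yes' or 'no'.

apply F[0]=-20.000 → step 1: x=-0.004, v=-0.354, θ₁=-0.285, ω₁=0.190, θ₂=0.448, ω₂=0.370
apply F[1]=-20.000 → step 2: x=-0.014, v=-0.709, θ₁=-0.279, ω₁=0.389, θ₂=0.459, ω₂=0.735
apply F[2]=-20.000 → step 3: x=-0.032, v=-1.066, θ₁=-0.269, ω₁=0.606, θ₂=0.477, ω₂=1.090
apply F[3]=-20.000 → step 4: x=-0.057, v=-1.429, θ₁=-0.255, ω₁=0.848, θ₂=0.502, ω₂=1.430
apply F[4]=-20.000 → step 5: x=-0.089, v=-1.797, θ₁=-0.235, ω₁=1.125, θ₂=0.534, ω₂=1.748
apply F[5]=-20.000 → step 6: x=-0.129, v=-2.171, θ₁=-0.210, ω₁=1.445, θ₂=0.572, ω₂=2.036
apply F[6]=-20.000 → step 7: x=-0.176, v=-2.553, θ₁=-0.177, ω₁=1.816, θ₂=0.615, ω₂=2.284
apply F[7]=-20.000 → step 8: x=-0.231, v=-2.943, θ₁=-0.137, ω₁=2.245, θ₂=0.663, ω₂=2.481
apply F[8]=-20.000 → step 9: x=-0.294, v=-3.341, θ₁=-0.087, ω₁=2.738, θ₂=0.714, ω₂=2.610
apply F[9]=-20.000 → step 10: x=-0.365, v=-3.743, θ₁=-0.027, ω₁=3.300, θ₂=0.767, ω₂=2.650
apply F[10]=-20.000 → step 11: x=-0.444, v=-4.147, θ₁=0.046, ω₁=3.932, θ₂=0.819, ω₂=2.579
apply F[11]=-20.000 → step 12: x=-0.530, v=-4.542, θ₁=0.131, ω₁=4.630, θ₂=0.869, ω₂=2.369
apply F[12]=-20.000 → step 13: x=-0.625, v=-4.912, θ₁=0.231, ω₁=5.386, θ₂=0.913, ω₂=1.996
apply F[13]=-20.000 → step 14: x=-0.727, v=-5.231, θ₁=0.347, ω₁=6.178, θ₂=0.948, ω₂=1.448
apply F[14]=-20.000 → step 15: x=-0.834, v=-5.459, θ₁=0.478, ω₁=6.964, θ₂=0.970, ω₂=0.750
apply F[15]=-20.000 → step 16: x=-0.944, v=-5.551, θ₁=0.625, ω₁=7.660, θ₂=0.977, ω₂=-0.002
apply F[16]=-20.000 → step 17: x=-1.055, v=-5.476, θ₁=0.783, ω₁=8.143, θ₂=0.971, ω₂=-0.611
apply F[17]=+16.566 → step 18: x=-1.158, v=-4.839, θ₁=0.944, ω₁=7.880, θ₂=0.957, ω₂=-0.737
apply F[18]=+20.000 → step 19: x=-1.248, v=-4.192, θ₁=1.098, ω₁=7.615, θ₂=0.942, ω₂=-0.677
apply F[19]=+20.000 → step 20: x=-1.326, v=-3.581, θ₁=1.249, ω₁=7.436, θ₂=0.930, ω₂=-0.516
apply F[20]=+20.000 → step 21: x=-1.391, v=-2.995, θ₁=1.396, ω₁=7.358, θ₂=0.922, ω₂=-0.291
apply F[21]=+20.000 → step 22: x=-1.445, v=-2.418, θ₁=1.544, ω₁=7.380, θ₂=0.919, ω₂=-0.012
apply F[22]=+20.000 → step 23: x=-1.488, v=-1.840, θ₁=1.692, ω₁=7.497, θ₂=0.922, ω₂=0.335
apply F[23]=+20.000 → step 24: x=-1.519, v=-1.250, θ₁=1.844, ω₁=7.704, θ₂=0.933, ω₂=0.774
apply F[24]=+20.000 → step 25: x=-1.538, v=-0.640, θ₁=2.001, ω₁=8.002, θ₂=0.954, ω₂=1.338
apply F[25]=+20.000 → step 26: x=-1.544, v=-0.005, θ₁=2.165, ω₁=8.385, θ₂=0.988, ω₂=2.074
apply F[26]=+20.000 → step 27: x=-1.538, v=0.653, θ₁=2.337, ω₁=8.841, θ₂=1.038, ω₂=3.036
apply F[27]=+20.000 → step 28: x=-1.518, v=1.326, θ₁=2.519, ω₁=9.328, θ₂=1.111, ω₂=4.281
apply F[28]=-20.000 → step 29: x=-1.492, v=1.234, θ₁=2.701, ω₁=8.834, θ₂=1.216, ω₂=6.170
Max |angle| over trajectory = 2.701 rad; bound = 1.266 → exceeded.

Answer: no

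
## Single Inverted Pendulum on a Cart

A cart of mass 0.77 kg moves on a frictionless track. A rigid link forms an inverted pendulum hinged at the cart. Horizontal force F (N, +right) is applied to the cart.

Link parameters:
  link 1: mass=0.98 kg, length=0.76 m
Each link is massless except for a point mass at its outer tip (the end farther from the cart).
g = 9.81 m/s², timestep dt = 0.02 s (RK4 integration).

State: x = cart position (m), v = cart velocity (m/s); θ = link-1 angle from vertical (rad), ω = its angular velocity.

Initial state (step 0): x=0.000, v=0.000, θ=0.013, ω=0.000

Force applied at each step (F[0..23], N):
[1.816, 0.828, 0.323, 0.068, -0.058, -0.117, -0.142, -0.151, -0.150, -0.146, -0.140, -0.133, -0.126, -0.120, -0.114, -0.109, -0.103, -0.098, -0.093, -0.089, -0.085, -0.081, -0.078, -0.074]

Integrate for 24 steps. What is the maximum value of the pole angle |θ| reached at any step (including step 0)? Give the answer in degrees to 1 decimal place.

Answer: 0.7°

Derivation:
apply F[0]=+1.816 → step 1: x=0.000, v=0.044, θ=0.012, ω=-0.055
apply F[1]=+0.828 → step 2: x=0.002, v=0.063, θ=0.011, ω=-0.076
apply F[2]=+0.323 → step 3: x=0.003, v=0.068, θ=0.010, ω=-0.081
apply F[3]=+0.068 → step 4: x=0.004, v=0.068, θ=0.008, ω=-0.078
apply F[4]=-0.058 → step 5: x=0.005, v=0.065, θ=0.007, ω=-0.072
apply F[5]=-0.117 → step 6: x=0.007, v=0.060, θ=0.005, ω=-0.064
apply F[6]=-0.142 → step 7: x=0.008, v=0.055, θ=0.004, ω=-0.057
apply F[7]=-0.151 → step 8: x=0.009, v=0.050, θ=0.003, ω=-0.050
apply F[8]=-0.150 → step 9: x=0.010, v=0.046, θ=0.002, ω=-0.043
apply F[9]=-0.146 → step 10: x=0.011, v=0.042, θ=0.001, ω=-0.037
apply F[10]=-0.140 → step 11: x=0.012, v=0.038, θ=0.000, ω=-0.032
apply F[11]=-0.133 → step 12: x=0.012, v=0.034, θ=-0.000, ω=-0.027
apply F[12]=-0.126 → step 13: x=0.013, v=0.031, θ=-0.001, ω=-0.023
apply F[13]=-0.120 → step 14: x=0.014, v=0.028, θ=-0.001, ω=-0.020
apply F[14]=-0.114 → step 15: x=0.014, v=0.026, θ=-0.001, ω=-0.017
apply F[15]=-0.109 → step 16: x=0.015, v=0.023, θ=-0.002, ω=-0.014
apply F[16]=-0.103 → step 17: x=0.015, v=0.021, θ=-0.002, ω=-0.011
apply F[17]=-0.098 → step 18: x=0.015, v=0.019, θ=-0.002, ω=-0.009
apply F[18]=-0.093 → step 19: x=0.016, v=0.017, θ=-0.002, ω=-0.007
apply F[19]=-0.089 → step 20: x=0.016, v=0.016, θ=-0.003, ω=-0.006
apply F[20]=-0.085 → step 21: x=0.016, v=0.014, θ=-0.003, ω=-0.004
apply F[21]=-0.081 → step 22: x=0.017, v=0.013, θ=-0.003, ω=-0.003
apply F[22]=-0.078 → step 23: x=0.017, v=0.011, θ=-0.003, ω=-0.002
apply F[23]=-0.074 → step 24: x=0.017, v=0.010, θ=-0.003, ω=-0.001
Max |angle| over trajectory = 0.013 rad = 0.7°.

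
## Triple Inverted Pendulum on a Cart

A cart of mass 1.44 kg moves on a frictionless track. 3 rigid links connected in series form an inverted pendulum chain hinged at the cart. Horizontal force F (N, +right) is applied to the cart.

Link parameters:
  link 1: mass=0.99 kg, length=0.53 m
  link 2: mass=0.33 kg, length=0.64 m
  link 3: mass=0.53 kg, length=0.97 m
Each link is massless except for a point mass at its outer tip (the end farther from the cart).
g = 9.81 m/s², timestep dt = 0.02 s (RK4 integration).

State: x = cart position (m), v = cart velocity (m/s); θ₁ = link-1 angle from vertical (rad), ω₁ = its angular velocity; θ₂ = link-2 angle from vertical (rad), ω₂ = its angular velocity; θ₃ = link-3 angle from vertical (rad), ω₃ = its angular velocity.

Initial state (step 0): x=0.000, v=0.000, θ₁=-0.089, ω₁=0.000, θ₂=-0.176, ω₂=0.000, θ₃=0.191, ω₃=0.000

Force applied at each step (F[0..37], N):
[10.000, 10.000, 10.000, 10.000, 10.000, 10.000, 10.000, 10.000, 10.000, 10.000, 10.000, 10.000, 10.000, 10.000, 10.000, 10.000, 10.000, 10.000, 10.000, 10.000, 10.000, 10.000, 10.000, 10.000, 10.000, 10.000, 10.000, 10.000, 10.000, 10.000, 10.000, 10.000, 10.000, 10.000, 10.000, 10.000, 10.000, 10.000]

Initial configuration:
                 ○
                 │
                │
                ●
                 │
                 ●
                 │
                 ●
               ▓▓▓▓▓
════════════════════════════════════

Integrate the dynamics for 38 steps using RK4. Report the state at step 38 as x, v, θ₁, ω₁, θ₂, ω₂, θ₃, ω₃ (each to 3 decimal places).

apply F[0]=+10.000 → step 1: x=0.002, v=0.158, θ₁=-0.092, ω₁=-0.309, θ₂=-0.178, ω₂=-0.167, θ₃=0.192, ω₃=0.143
apply F[1]=+10.000 → step 2: x=0.006, v=0.317, θ₁=-0.101, ω₁=-0.623, θ₂=-0.183, ω₂=-0.329, θ₃=0.197, ω₃=0.285
apply F[2]=+10.000 → step 3: x=0.014, v=0.477, θ₁=-0.117, ω₁=-0.947, θ₂=-0.191, ω₂=-0.481, θ₃=0.204, ω₃=0.422
apply F[3]=+10.000 → step 4: x=0.025, v=0.639, θ₁=-0.139, ω₁=-1.284, θ₂=-0.202, ω₂=-0.619, θ₃=0.214, ω₃=0.551
apply F[4]=+10.000 → step 5: x=0.040, v=0.803, θ₁=-0.169, ω₁=-1.637, θ₂=-0.215, ω₂=-0.738, θ₃=0.226, ω₃=0.670
apply F[5]=+10.000 → step 6: x=0.058, v=0.968, θ₁=-0.205, ω₁=-2.005, θ₂=-0.231, ω₂=-0.831, θ₃=0.240, ω₃=0.772
apply F[6]=+10.000 → step 7: x=0.079, v=1.131, θ₁=-0.249, ω₁=-2.387, θ₂=-0.248, ω₂=-0.895, θ₃=0.257, ω₃=0.853
apply F[7]=+10.000 → step 8: x=0.103, v=1.290, θ₁=-0.300, ω₁=-2.777, θ₂=-0.267, ω₂=-0.929, θ₃=0.274, ω₃=0.906
apply F[8]=+10.000 → step 9: x=0.130, v=1.442, θ₁=-0.360, ω₁=-3.168, θ₂=-0.285, ω₂=-0.934, θ₃=0.293, ω₃=0.929
apply F[9]=+10.000 → step 10: x=0.160, v=1.581, θ₁=-0.427, ω₁=-3.551, θ₂=-0.304, ω₂=-0.916, θ₃=0.311, ω₃=0.918
apply F[10]=+10.000 → step 11: x=0.193, v=1.704, θ₁=-0.502, ω₁=-3.917, θ₂=-0.322, ω₂=-0.886, θ₃=0.329, ω₃=0.872
apply F[11]=+10.000 → step 12: x=0.228, v=1.806, θ₁=-0.584, ω₁=-4.257, θ₂=-0.339, ω₂=-0.855, θ₃=0.346, ω₃=0.795
apply F[12]=+10.000 → step 13: x=0.265, v=1.886, θ₁=-0.672, ω₁=-4.570, θ₂=-0.356, ω₂=-0.836, θ₃=0.361, ω₃=0.690
apply F[13]=+10.000 → step 14: x=0.304, v=1.942, θ₁=-0.766, ω₁=-4.853, θ₂=-0.373, ω₂=-0.842, θ₃=0.373, ω₃=0.562
apply F[14]=+10.000 → step 15: x=0.343, v=1.974, θ₁=-0.866, ω₁=-5.110, θ₂=-0.390, ω₂=-0.881, θ₃=0.383, ω₃=0.418
apply F[15]=+10.000 → step 16: x=0.382, v=1.983, θ₁=-0.970, ω₁=-5.347, θ₂=-0.409, ω₂=-0.962, θ₃=0.390, ω₃=0.262
apply F[16]=+10.000 → step 17: x=0.422, v=1.968, θ₁=-1.080, ω₁=-5.570, θ₂=-0.429, ω₂=-1.089, θ₃=0.393, ω₃=0.098
apply F[17]=+10.000 → step 18: x=0.461, v=1.931, θ₁=-1.193, ω₁=-5.787, θ₂=-0.452, ω₂=-1.266, θ₃=0.394, ω₃=-0.072
apply F[18]=+10.000 → step 19: x=0.499, v=1.872, θ₁=-1.311, ω₁=-6.005, θ₂=-0.480, ω₂=-1.495, θ₃=0.391, ω₃=-0.246
apply F[19]=+10.000 → step 20: x=0.536, v=1.791, θ₁=-1.434, ω₁=-6.229, θ₂=-0.513, ω₂=-1.779, θ₃=0.384, ω₃=-0.425
apply F[20]=+10.000 → step 21: x=0.571, v=1.688, θ₁=-1.560, ω₁=-6.466, θ₂=-0.551, ω₂=-2.122, θ₃=0.374, ω₃=-0.610
apply F[21]=+10.000 → step 22: x=0.603, v=1.562, θ₁=-1.692, ω₁=-6.721, θ₂=-0.598, ω₂=-2.529, θ₃=0.359, ω₃=-0.806
apply F[22]=+10.000 → step 23: x=0.633, v=1.415, θ₁=-1.829, ω₁=-6.996, θ₂=-0.653, ω₂=-3.008, θ₃=0.341, ω₃=-1.018
apply F[23]=+10.000 → step 24: x=0.660, v=1.245, θ₁=-1.972, ω₁=-7.292, θ₂=-0.719, ω₂=-3.568, θ₃=0.319, ω₃=-1.252
apply F[24]=+10.000 → step 25: x=0.683, v=1.056, θ₁=-2.121, ω₁=-7.604, θ₂=-0.796, ω₂=-4.221, θ₃=0.291, ω₃=-1.520
apply F[25]=+10.000 → step 26: x=0.702, v=0.854, θ₁=-2.276, ω₁=-7.917, θ₂=-0.888, ω₂=-4.982, θ₃=0.257, ω₃=-1.837
apply F[26]=+10.000 → step 27: x=0.717, v=0.651, θ₁=-2.438, ω₁=-8.198, θ₂=-0.997, ω₂=-5.863, θ₃=0.217, ω₃=-2.222
apply F[27]=+10.000 → step 28: x=0.728, v=0.470, θ₁=-2.604, ω₁=-8.382, θ₂=-1.124, ω₂=-6.861, θ₃=0.168, ω₃=-2.705
apply F[28]=+10.000 → step 29: x=0.736, v=0.343, θ₁=-2.772, ω₁=-8.373, θ₂=-1.272, ω₂=-7.940, θ₃=0.108, ω₃=-3.318
apply F[29]=+10.000 → step 30: x=0.742, v=0.304, θ₁=-2.937, ω₁=-8.068, θ₂=-1.441, ω₂=-9.009, θ₃=0.034, ω₃=-4.098
apply F[30]=+10.000 → step 31: x=0.749, v=0.367, θ₁=-3.092, ω₁=-7.413, θ₂=-1.631, ω₂=-9.932, θ₃=-0.057, ω₃=-5.058
apply F[31]=+10.000 → step 32: x=0.758, v=0.516, θ₁=-3.231, ω₁=-6.451, θ₂=-1.836, ω₂=-10.567, θ₃=-0.169, ω₃=-6.170
apply F[32]=+10.000 → step 33: x=0.770, v=0.718, θ₁=-3.349, ω₁=-5.310, θ₂=-2.051, ω₂=-10.812, θ₃=-0.305, ω₃=-7.352
apply F[33]=+10.000 → step 34: x=0.786, v=0.942, θ₁=-3.443, ω₁=-4.133, θ₂=-2.266, ω₂=-10.606, θ₃=-0.463, ω₃=-8.497
apply F[34]=+10.000 → step 35: x=0.808, v=1.170, θ₁=-3.515, ω₁=-3.041, θ₂=-2.472, ω₂=-9.912, θ₃=-0.643, ω₃=-9.494
apply F[35]=+10.000 → step 36: x=0.833, v=1.392, θ₁=-3.566, ω₁=-2.110, θ₂=-2.659, ω₂=-8.721, θ₃=-0.841, ω₃=-10.264
apply F[36]=+10.000 → step 37: x=0.863, v=1.599, θ₁=-3.600, ω₁=-1.356, θ₂=-2.818, ω₂=-7.077, θ₃=-1.052, ω₃=-10.779
apply F[37]=+10.000 → step 38: x=0.897, v=1.792, θ₁=-3.621, ω₁=-0.737, θ₂=-2.940, ω₂=-5.090, θ₃=-1.271, ω₃=-11.086

Answer: x=0.897, v=1.792, θ₁=-3.621, ω₁=-0.737, θ₂=-2.940, ω₂=-5.090, θ₃=-1.271, ω₃=-11.086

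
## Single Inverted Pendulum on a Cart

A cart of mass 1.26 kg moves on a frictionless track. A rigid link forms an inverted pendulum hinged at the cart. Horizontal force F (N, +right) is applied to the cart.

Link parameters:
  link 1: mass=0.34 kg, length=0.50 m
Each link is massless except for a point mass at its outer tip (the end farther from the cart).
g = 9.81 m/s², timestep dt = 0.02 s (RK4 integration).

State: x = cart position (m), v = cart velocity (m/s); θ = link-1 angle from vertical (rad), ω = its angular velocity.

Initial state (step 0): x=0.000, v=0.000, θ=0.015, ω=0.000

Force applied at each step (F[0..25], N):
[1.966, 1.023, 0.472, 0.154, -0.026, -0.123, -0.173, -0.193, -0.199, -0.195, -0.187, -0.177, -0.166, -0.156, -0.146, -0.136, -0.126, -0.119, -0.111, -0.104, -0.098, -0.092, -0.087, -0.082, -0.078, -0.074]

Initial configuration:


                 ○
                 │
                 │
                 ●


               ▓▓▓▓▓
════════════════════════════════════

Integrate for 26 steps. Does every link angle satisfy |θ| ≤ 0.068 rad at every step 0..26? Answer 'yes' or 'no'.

Answer: yes

Derivation:
apply F[0]=+1.966 → step 1: x=0.000, v=0.030, θ=0.014, ω=-0.055
apply F[1]=+1.023 → step 2: x=0.001, v=0.046, θ=0.013, ω=-0.081
apply F[2]=+0.472 → step 3: x=0.002, v=0.053, θ=0.011, ω=-0.089
apply F[3]=+0.154 → step 4: x=0.003, v=0.055, θ=0.010, ω=-0.089
apply F[4]=-0.026 → step 5: x=0.004, v=0.054, θ=0.008, ω=-0.084
apply F[5]=-0.123 → step 6: x=0.005, v=0.051, θ=0.006, ω=-0.077
apply F[6]=-0.173 → step 7: x=0.006, v=0.048, θ=0.005, ω=-0.068
apply F[7]=-0.193 → step 8: x=0.007, v=0.045, θ=0.004, ω=-0.060
apply F[8]=-0.199 → step 9: x=0.008, v=0.042, θ=0.002, ω=-0.052
apply F[9]=-0.195 → step 10: x=0.009, v=0.039, θ=0.001, ω=-0.045
apply F[10]=-0.187 → step 11: x=0.010, v=0.036, θ=0.001, ω=-0.039
apply F[11]=-0.177 → step 12: x=0.010, v=0.033, θ=-0.000, ω=-0.033
apply F[12]=-0.166 → step 13: x=0.011, v=0.030, θ=-0.001, ω=-0.028
apply F[13]=-0.156 → step 14: x=0.012, v=0.028, θ=-0.001, ω=-0.023
apply F[14]=-0.146 → step 15: x=0.012, v=0.025, θ=-0.002, ω=-0.019
apply F[15]=-0.136 → step 16: x=0.013, v=0.023, θ=-0.002, ω=-0.016
apply F[16]=-0.126 → step 17: x=0.013, v=0.022, θ=-0.002, ω=-0.013
apply F[17]=-0.119 → step 18: x=0.013, v=0.020, θ=-0.003, ω=-0.011
apply F[18]=-0.111 → step 19: x=0.014, v=0.018, θ=-0.003, ω=-0.008
apply F[19]=-0.104 → step 20: x=0.014, v=0.017, θ=-0.003, ω=-0.006
apply F[20]=-0.098 → step 21: x=0.014, v=0.015, θ=-0.003, ω=-0.005
apply F[21]=-0.092 → step 22: x=0.015, v=0.014, θ=-0.003, ω=-0.003
apply F[22]=-0.087 → step 23: x=0.015, v=0.013, θ=-0.003, ω=-0.002
apply F[23]=-0.082 → step 24: x=0.015, v=0.012, θ=-0.003, ω=-0.001
apply F[24]=-0.078 → step 25: x=0.015, v=0.011, θ=-0.003, ω=-0.000
apply F[25]=-0.074 → step 26: x=0.016, v=0.010, θ=-0.003, ω=0.001
Max |angle| over trajectory = 0.015 rad; bound = 0.068 → within bound.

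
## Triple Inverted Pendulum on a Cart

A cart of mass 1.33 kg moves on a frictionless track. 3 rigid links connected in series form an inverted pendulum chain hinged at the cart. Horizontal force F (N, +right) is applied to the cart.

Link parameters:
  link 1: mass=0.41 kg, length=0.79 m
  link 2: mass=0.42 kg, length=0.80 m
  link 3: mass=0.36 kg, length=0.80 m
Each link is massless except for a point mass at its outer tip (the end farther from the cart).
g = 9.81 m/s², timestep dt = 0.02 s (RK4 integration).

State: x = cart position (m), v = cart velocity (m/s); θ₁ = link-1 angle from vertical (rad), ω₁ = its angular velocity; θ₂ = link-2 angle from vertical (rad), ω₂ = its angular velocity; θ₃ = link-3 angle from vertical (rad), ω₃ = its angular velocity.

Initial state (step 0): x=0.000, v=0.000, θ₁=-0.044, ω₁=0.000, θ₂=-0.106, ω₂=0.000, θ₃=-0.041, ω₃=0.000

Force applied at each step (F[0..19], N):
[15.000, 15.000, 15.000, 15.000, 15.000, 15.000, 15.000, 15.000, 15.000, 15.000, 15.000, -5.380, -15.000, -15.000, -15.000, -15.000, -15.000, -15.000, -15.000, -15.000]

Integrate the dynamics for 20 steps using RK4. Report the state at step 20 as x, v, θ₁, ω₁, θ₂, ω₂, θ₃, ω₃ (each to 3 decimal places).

apply F[0]=+15.000 → step 1: x=0.002, v=0.233, θ₁=-0.047, ω₁=-0.279, θ₂=-0.107, ω₂=-0.053, θ₃=-0.041, ω₃=0.028
apply F[1]=+15.000 → step 2: x=0.009, v=0.467, θ₁=-0.055, ω₁=-0.562, θ₂=-0.108, ω₂=-0.103, θ₃=-0.040, ω₃=0.055
apply F[2]=+15.000 → step 3: x=0.021, v=0.702, θ₁=-0.069, ω₁=-0.855, θ₂=-0.111, ω₂=-0.146, θ₃=-0.039, ω₃=0.083
apply F[3]=+15.000 → step 4: x=0.037, v=0.938, θ₁=-0.089, ω₁=-1.160, θ₂=-0.114, ω₂=-0.178, θ₃=-0.037, ω₃=0.111
apply F[4]=+15.000 → step 5: x=0.059, v=1.177, θ₁=-0.116, ω₁=-1.481, θ₂=-0.118, ω₂=-0.197, θ₃=-0.034, ω₃=0.137
apply F[5]=+15.000 → step 6: x=0.084, v=1.416, θ₁=-0.149, ω₁=-1.818, θ₂=-0.122, ω₂=-0.203, θ₃=-0.031, ω₃=0.161
apply F[6]=+15.000 → step 7: x=0.115, v=1.655, θ₁=-0.189, ω₁=-2.167, θ₂=-0.126, ω₂=-0.198, θ₃=-0.028, ω₃=0.180
apply F[7]=+15.000 → step 8: x=0.151, v=1.891, θ₁=-0.236, ω₁=-2.521, θ₂=-0.130, ω₂=-0.188, θ₃=-0.024, ω₃=0.193
apply F[8]=+15.000 → step 9: x=0.191, v=2.120, θ₁=-0.289, ω₁=-2.869, θ₂=-0.133, ω₂=-0.183, θ₃=-0.020, ω₃=0.196
apply F[9]=+15.000 → step 10: x=0.235, v=2.338, θ₁=-0.350, ω₁=-3.197, θ₂=-0.137, ω₂=-0.198, θ₃=-0.016, ω₃=0.189
apply F[10]=+15.000 → step 11: x=0.284, v=2.541, θ₁=-0.417, ω₁=-3.492, θ₂=-0.141, ω₂=-0.246, θ₃=-0.013, ω₃=0.171
apply F[11]=-5.380 → step 12: x=0.334, v=2.465, θ₁=-0.487, ω₁=-3.522, θ₂=-0.146, ω₂=-0.234, θ₃=-0.009, ω₃=0.175
apply F[12]=-15.000 → step 13: x=0.382, v=2.267, θ₁=-0.557, ω₁=-3.476, θ₂=-0.150, ω₂=-0.163, θ₃=-0.005, ω₃=0.193
apply F[13]=-15.000 → step 14: x=0.425, v=2.071, θ₁=-0.626, ω₁=-3.465, θ₂=-0.153, ω₂=-0.079, θ₃=-0.001, ω₃=0.211
apply F[14]=-15.000 → step 15: x=0.464, v=1.877, θ₁=-0.696, ω₁=-3.481, θ₂=-0.153, ω₂=0.014, θ₃=0.003, ω₃=0.229
apply F[15]=-15.000 → step 16: x=0.500, v=1.682, θ₁=-0.766, ω₁=-3.520, θ₂=-0.152, ω₂=0.110, θ₃=0.008, ω₃=0.244
apply F[16]=-15.000 → step 17: x=0.532, v=1.486, θ₁=-0.837, ω₁=-3.578, θ₂=-0.149, ω₂=0.205, θ₃=0.013, ω₃=0.258
apply F[17]=-15.000 → step 18: x=0.559, v=1.287, θ₁=-0.909, ω₁=-3.652, θ₂=-0.144, ω₂=0.293, θ₃=0.018, ω₃=0.268
apply F[18]=-15.000 → step 19: x=0.583, v=1.084, θ₁=-0.983, ω₁=-3.739, θ₂=-0.137, ω₂=0.372, θ₃=0.024, ω₃=0.276
apply F[19]=-15.000 → step 20: x=0.603, v=0.877, θ₁=-1.059, ω₁=-3.839, θ₂=-0.129, ω₂=0.436, θ₃=0.029, ω₃=0.281

Answer: x=0.603, v=0.877, θ₁=-1.059, ω₁=-3.839, θ₂=-0.129, ω₂=0.436, θ₃=0.029, ω₃=0.281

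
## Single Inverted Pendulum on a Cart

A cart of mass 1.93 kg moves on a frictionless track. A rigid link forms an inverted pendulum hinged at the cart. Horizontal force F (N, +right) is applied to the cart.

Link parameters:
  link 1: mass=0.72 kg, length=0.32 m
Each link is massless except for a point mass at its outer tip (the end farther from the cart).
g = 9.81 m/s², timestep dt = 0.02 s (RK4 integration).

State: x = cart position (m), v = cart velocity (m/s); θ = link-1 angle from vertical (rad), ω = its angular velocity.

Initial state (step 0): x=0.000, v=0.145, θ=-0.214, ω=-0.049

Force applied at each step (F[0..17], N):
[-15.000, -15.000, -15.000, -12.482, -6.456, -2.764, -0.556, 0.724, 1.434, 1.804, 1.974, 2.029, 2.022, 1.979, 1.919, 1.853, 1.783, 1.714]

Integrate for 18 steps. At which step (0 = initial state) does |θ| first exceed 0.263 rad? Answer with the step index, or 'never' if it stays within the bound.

Answer: never

Derivation:
apply F[0]=-15.000 → step 1: x=0.002, v=0.007, θ=-0.212, ω=0.242
apply F[1]=-15.000 → step 2: x=0.000, v=-0.131, θ=-0.204, ω=0.539
apply F[2]=-15.000 → step 3: x=-0.004, v=-0.271, θ=-0.190, ω=0.846
apply F[3]=-12.482 → step 4: x=-0.010, v=-0.386, θ=-0.171, ω=1.090
apply F[4]=-6.456 → step 5: x=-0.019, v=-0.442, θ=-0.149, ω=1.163
apply F[5]=-2.764 → step 6: x=-0.028, v=-0.461, θ=-0.126, ω=1.138
apply F[6]=-0.556 → step 7: x=-0.037, v=-0.459, θ=-0.104, ω=1.061
apply F[7]=+0.724 → step 8: x=-0.046, v=-0.445, θ=-0.083, ω=0.960
apply F[8]=+1.434 → step 9: x=-0.055, v=-0.424, θ=-0.065, ω=0.852
apply F[9]=+1.804 → step 10: x=-0.063, v=-0.402, θ=-0.049, ω=0.746
apply F[10]=+1.974 → step 11: x=-0.071, v=-0.378, θ=-0.035, ω=0.647
apply F[11]=+2.029 → step 12: x=-0.078, v=-0.355, θ=-0.023, ω=0.557
apply F[12]=+2.022 → step 13: x=-0.085, v=-0.333, θ=-0.013, ω=0.476
apply F[13]=+1.979 → step 14: x=-0.091, v=-0.312, θ=-0.004, ω=0.405
apply F[14]=+1.919 → step 15: x=-0.097, v=-0.292, θ=0.003, ω=0.342
apply F[15]=+1.853 → step 16: x=-0.103, v=-0.273, θ=0.009, ω=0.287
apply F[16]=+1.783 → step 17: x=-0.108, v=-0.255, θ=0.015, ω=0.240
apply F[17]=+1.714 → step 18: x=-0.113, v=-0.239, θ=0.019, ω=0.199
max |θ| = 0.214 ≤ 0.263 over all 19 states.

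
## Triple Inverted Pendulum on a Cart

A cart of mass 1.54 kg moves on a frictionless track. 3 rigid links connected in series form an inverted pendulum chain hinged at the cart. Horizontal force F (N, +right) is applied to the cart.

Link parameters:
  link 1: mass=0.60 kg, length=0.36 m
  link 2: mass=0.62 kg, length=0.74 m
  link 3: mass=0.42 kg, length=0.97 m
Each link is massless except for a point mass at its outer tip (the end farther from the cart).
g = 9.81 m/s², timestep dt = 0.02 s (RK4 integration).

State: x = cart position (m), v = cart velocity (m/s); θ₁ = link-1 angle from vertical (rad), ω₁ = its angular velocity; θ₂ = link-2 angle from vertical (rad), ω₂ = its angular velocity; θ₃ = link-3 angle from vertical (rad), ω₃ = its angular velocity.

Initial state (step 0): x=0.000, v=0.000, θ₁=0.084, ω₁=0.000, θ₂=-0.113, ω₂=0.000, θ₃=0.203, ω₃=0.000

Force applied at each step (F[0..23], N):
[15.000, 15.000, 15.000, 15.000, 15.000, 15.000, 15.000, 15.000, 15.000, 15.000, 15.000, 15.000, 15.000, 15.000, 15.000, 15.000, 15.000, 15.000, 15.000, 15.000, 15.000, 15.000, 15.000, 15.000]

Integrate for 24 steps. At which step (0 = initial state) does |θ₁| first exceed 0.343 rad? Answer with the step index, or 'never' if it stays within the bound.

Answer: 11

Derivation:
apply F[0]=+15.000 → step 1: x=0.002, v=0.178, θ₁=0.081, ω₁=-0.276, θ₂=-0.115, ω₂=-0.186, θ₃=0.204, ω₃=0.098
apply F[1]=+15.000 → step 2: x=0.007, v=0.357, θ₁=0.073, ω₁=-0.564, θ₂=-0.120, ω₂=-0.370, θ₃=0.207, ω₃=0.196
apply F[2]=+15.000 → step 3: x=0.016, v=0.539, θ₁=0.059, ω₁=-0.874, θ₂=-0.130, ω₂=-0.547, θ₃=0.212, ω₃=0.294
apply F[3]=+15.000 → step 4: x=0.029, v=0.725, θ₁=0.038, ω₁=-1.217, θ₂=-0.142, ω₂=-0.713, θ₃=0.219, ω₃=0.392
apply F[4]=+15.000 → step 5: x=0.045, v=0.916, θ₁=0.010, ω₁=-1.607, θ₂=-0.158, ω₂=-0.863, θ₃=0.227, ω₃=0.487
apply F[5]=+15.000 → step 6: x=0.065, v=1.112, θ₁=-0.027, ω₁=-2.053, θ₂=-0.177, ω₂=-0.992, θ₃=0.238, ω₃=0.577
apply F[6]=+15.000 → step 7: x=0.090, v=1.313, θ₁=-0.073, ω₁=-2.565, θ₂=-0.198, ω₂=-1.091, θ₃=0.251, ω₃=0.657
apply F[7]=+15.000 → step 8: x=0.118, v=1.517, θ₁=-0.130, ω₁=-3.143, θ₂=-0.220, ω₂=-1.156, θ₃=0.264, ω₃=0.720
apply F[8]=+15.000 → step 9: x=0.150, v=1.721, θ₁=-0.199, ω₁=-3.775, θ₂=-0.244, ω₂=-1.184, θ₃=0.279, ω₃=0.755
apply F[9]=+15.000 → step 10: x=0.187, v=1.918, θ₁=-0.281, ω₁=-4.433, θ₂=-0.267, ω₂=-1.182, θ₃=0.294, ω₃=0.753
apply F[10]=+15.000 → step 11: x=0.227, v=2.097, θ₁=-0.376, ω₁=-5.068, θ₂=-0.291, ω₂=-1.167, θ₃=0.309, ω₃=0.707
apply F[11]=+15.000 → step 12: x=0.270, v=2.251, θ₁=-0.483, ω₁=-5.627, θ₂=-0.314, ω₂=-1.168, θ₃=0.322, ω₃=0.616
apply F[12]=+15.000 → step 13: x=0.317, v=2.376, θ₁=-0.601, ω₁=-6.078, θ₂=-0.338, ω₂=-1.214, θ₃=0.333, ω₃=0.488
apply F[13]=+15.000 → step 14: x=0.365, v=2.471, θ₁=-0.726, ω₁=-6.414, θ₂=-0.363, ω₂=-1.324, θ₃=0.342, ω₃=0.334
apply F[14]=+15.000 → step 15: x=0.415, v=2.540, θ₁=-0.857, ω₁=-6.655, θ₂=-0.391, ω₂=-1.502, θ₃=0.347, ω₃=0.167
apply F[15]=+15.000 → step 16: x=0.467, v=2.590, θ₁=-0.991, ω₁=-6.825, θ₂=-0.424, ω₂=-1.749, θ₃=0.348, ω₃=-0.006
apply F[16]=+15.000 → step 17: x=0.519, v=2.622, θ₁=-1.129, ω₁=-6.943, θ₂=-0.461, ω₂=-2.056, θ₃=0.346, ω₃=-0.183
apply F[17]=+15.000 → step 18: x=0.572, v=2.642, θ₁=-1.269, ω₁=-7.023, θ₂=-0.506, ω₂=-2.420, θ₃=0.341, ω₃=-0.363
apply F[18]=+15.000 → step 19: x=0.624, v=2.651, θ₁=-1.410, ω₁=-7.068, θ₂=-0.559, ω₂=-2.833, θ₃=0.332, ω₃=-0.549
apply F[19]=+15.000 → step 20: x=0.678, v=2.652, θ₁=-1.551, ω₁=-7.071, θ₂=-0.620, ω₂=-3.292, θ₃=0.319, ω₃=-0.747
apply F[20]=+15.000 → step 21: x=0.731, v=2.648, θ₁=-1.692, ω₁=-7.021, θ₂=-0.691, ω₂=-3.791, θ₃=0.302, ω₃=-0.960
apply F[21]=+15.000 → step 22: x=0.783, v=2.642, θ₁=-1.832, ω₁=-6.896, θ₂=-0.772, ω₂=-4.322, θ₃=0.280, ω₃=-1.196
apply F[22]=+15.000 → step 23: x=0.836, v=2.640, θ₁=-1.968, ω₁=-6.670, θ₂=-0.864, ω₂=-4.879, θ₃=0.254, ω₃=-1.463
apply F[23]=+15.000 → step 24: x=0.889, v=2.645, θ₁=-2.098, ω₁=-6.309, θ₂=-0.967, ω₂=-5.448, θ₃=0.222, ω₃=-1.770
|θ₁| = 0.376 > 0.343 first at step 11.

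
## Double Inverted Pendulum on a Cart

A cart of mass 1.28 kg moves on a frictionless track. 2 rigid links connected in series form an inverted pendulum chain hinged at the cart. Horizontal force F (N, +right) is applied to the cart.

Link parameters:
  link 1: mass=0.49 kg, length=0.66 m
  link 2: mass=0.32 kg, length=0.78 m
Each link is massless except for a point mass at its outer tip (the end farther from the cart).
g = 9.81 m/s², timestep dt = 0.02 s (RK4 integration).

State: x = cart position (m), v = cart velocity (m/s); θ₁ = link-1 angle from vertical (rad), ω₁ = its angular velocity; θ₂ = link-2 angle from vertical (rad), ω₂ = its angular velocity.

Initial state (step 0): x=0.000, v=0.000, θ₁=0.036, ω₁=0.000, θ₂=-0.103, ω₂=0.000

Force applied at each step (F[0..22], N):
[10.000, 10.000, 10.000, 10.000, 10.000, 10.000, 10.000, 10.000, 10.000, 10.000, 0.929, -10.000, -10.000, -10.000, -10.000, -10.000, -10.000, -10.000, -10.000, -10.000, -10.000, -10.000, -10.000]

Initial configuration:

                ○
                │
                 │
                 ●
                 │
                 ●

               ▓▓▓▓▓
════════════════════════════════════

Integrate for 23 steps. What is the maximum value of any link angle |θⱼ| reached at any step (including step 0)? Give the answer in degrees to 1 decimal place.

apply F[0]=+10.000 → step 1: x=0.002, v=0.152, θ₁=0.034, ω₁=-0.192, θ₂=-0.104, ω₂=-0.058
apply F[1]=+10.000 → step 2: x=0.006, v=0.304, θ₁=0.028, ω₁=-0.388, θ₂=-0.105, ω₂=-0.115
apply F[2]=+10.000 → step 3: x=0.014, v=0.457, θ₁=0.019, ω₁=-0.588, θ₂=-0.108, ω₂=-0.168
apply F[3]=+10.000 → step 4: x=0.024, v=0.612, θ₁=0.005, ω₁=-0.796, θ₂=-0.112, ω₂=-0.217
apply F[4]=+10.000 → step 5: x=0.038, v=0.769, θ₁=-0.013, ω₁=-1.015, θ₂=-0.117, ω₂=-0.260
apply F[5]=+10.000 → step 6: x=0.055, v=0.928, θ₁=-0.036, ω₁=-1.247, θ₂=-0.122, ω₂=-0.295
apply F[6]=+10.000 → step 7: x=0.075, v=1.089, θ₁=-0.063, ω₁=-1.493, θ₂=-0.129, ω₂=-0.321
apply F[7]=+10.000 → step 8: x=0.099, v=1.253, θ₁=-0.096, ω₁=-1.756, θ₂=-0.135, ω₂=-0.338
apply F[8]=+10.000 → step 9: x=0.125, v=1.418, θ₁=-0.134, ω₁=-2.036, θ₂=-0.142, ω₂=-0.344
apply F[9]=+10.000 → step 10: x=0.155, v=1.585, θ₁=-0.177, ω₁=-2.332, θ₂=-0.149, ω₂=-0.342
apply F[10]=+0.929 → step 11: x=0.187, v=1.613, θ₁=-0.225, ω₁=-2.439, θ₂=-0.156, ω₂=-0.331
apply F[11]=-10.000 → step 12: x=0.218, v=1.480, θ₁=-0.273, ω₁=-2.329, θ₂=-0.162, ω₂=-0.303
apply F[12]=-10.000 → step 13: x=0.247, v=1.352, θ₁=-0.318, ω₁=-2.250, θ₂=-0.168, ω₂=-0.261
apply F[13]=-10.000 → step 14: x=0.272, v=1.229, θ₁=-0.363, ω₁=-2.200, θ₂=-0.172, ω₂=-0.204
apply F[14]=-10.000 → step 15: x=0.296, v=1.110, θ₁=-0.407, ω₁=-2.177, θ₂=-0.176, ω₂=-0.134
apply F[15]=-10.000 → step 16: x=0.317, v=0.995, θ₁=-0.450, ω₁=-2.179, θ₂=-0.178, ω₂=-0.051
apply F[16]=-10.000 → step 17: x=0.336, v=0.883, θ₁=-0.494, ω₁=-2.206, θ₂=-0.178, ω₂=0.044
apply F[17]=-10.000 → step 18: x=0.352, v=0.773, θ₁=-0.539, ω₁=-2.254, θ₂=-0.176, ω₂=0.149
apply F[18]=-10.000 → step 19: x=0.367, v=0.665, θ₁=-0.584, ω₁=-2.321, θ₂=-0.172, ω₂=0.262
apply F[19]=-10.000 → step 20: x=0.379, v=0.557, θ₁=-0.631, ω₁=-2.407, θ₂=-0.165, ω₂=0.381
apply F[20]=-10.000 → step 21: x=0.389, v=0.448, θ₁=-0.681, ω₁=-2.507, θ₂=-0.156, ω₂=0.505
apply F[21]=-10.000 → step 22: x=0.397, v=0.337, θ₁=-0.732, ω₁=-2.621, θ₂=-0.145, ω₂=0.630
apply F[22]=-10.000 → step 23: x=0.402, v=0.225, θ₁=-0.786, ω₁=-2.746, θ₂=-0.131, ω₂=0.754
Max |angle| over trajectory = 0.786 rad = 45.0°.

Answer: 45.0°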